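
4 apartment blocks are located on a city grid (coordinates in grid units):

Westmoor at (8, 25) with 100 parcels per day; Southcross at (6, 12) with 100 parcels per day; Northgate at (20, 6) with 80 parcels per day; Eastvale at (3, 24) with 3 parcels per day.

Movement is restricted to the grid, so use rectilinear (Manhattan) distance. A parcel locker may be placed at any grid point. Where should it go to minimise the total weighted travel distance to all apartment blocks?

Manhattan distance separates: Σwᵢ(|x−xᵢ|+|y−yᵢ|) = Σwᵢ|x−xᵢ| + Σwᵢ|y−yᵢ|, so x and y are optimised independently as 1-D weighted medians.
Total weight W = 283; half = 141.5.
x-coordinate, sorted with cumulative weight:
  x=3 (Eastvale, w=3) cum 3
  x=6 (Southcross, w=100) cum 103
  x=8 (Westmoor, w=100) cum 203  ← median
  x=20 (Northgate, w=80) cum 283
⇒ x* = 8
y-coordinate, sorted with cumulative weight:
  y=6 (Northgate, w=80) cum 80
  y=12 (Southcross, w=100) cum 180  ← median
  y=24 (Eastvale, w=3) cum 183
  y=25 (Westmoor, w=100) cum 283
⇒ y* = 12

(8, 12)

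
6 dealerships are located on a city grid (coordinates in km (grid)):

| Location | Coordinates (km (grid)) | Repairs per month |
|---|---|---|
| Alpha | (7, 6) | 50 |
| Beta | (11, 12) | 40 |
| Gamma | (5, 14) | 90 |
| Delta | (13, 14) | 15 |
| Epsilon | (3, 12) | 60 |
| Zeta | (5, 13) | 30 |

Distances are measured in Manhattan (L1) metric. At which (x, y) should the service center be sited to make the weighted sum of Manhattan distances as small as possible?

Manhattan distance separates: Σwᵢ(|x−xᵢ|+|y−yᵢ|) = Σwᵢ|x−xᵢ| + Σwᵢ|y−yᵢ|, so x and y are optimised independently as 1-D weighted medians.
Total weight W = 285; half = 142.5.
x-coordinate, sorted with cumulative weight:
  x=3 (Epsilon, w=60) cum 60
  x=5 (Gamma, w=90) cum 150  ← median
  x=5 (Zeta, w=30) cum 180
  x=7 (Alpha, w=50) cum 230
  x=11 (Beta, w=40) cum 270
  x=13 (Delta, w=15) cum 285
⇒ x* = 5
y-coordinate, sorted with cumulative weight:
  y=6 (Alpha, w=50) cum 50
  y=12 (Beta, w=40) cum 90
  y=12 (Epsilon, w=60) cum 150  ← median
  y=13 (Zeta, w=30) cum 180
  y=14 (Gamma, w=90) cum 270
  y=14 (Delta, w=15) cum 285
⇒ y* = 12

(5, 12)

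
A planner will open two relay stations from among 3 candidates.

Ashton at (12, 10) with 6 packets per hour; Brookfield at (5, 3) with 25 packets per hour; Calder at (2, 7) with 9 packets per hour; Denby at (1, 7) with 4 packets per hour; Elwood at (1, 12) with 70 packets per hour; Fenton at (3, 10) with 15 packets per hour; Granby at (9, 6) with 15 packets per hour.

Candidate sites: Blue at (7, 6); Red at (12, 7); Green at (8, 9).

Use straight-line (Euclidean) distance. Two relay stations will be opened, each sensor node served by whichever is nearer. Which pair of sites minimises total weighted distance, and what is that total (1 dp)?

Evaluate every pair (each demand assigned to the nearer of the two):
  {Blue, Green}: total = 824.7
  {Blue, Red}: total = 887.2
  {Red, Green}: total = 928.8
Best pair: {Blue, Green} with total 824.7.

{Blue, Green}, total 824.7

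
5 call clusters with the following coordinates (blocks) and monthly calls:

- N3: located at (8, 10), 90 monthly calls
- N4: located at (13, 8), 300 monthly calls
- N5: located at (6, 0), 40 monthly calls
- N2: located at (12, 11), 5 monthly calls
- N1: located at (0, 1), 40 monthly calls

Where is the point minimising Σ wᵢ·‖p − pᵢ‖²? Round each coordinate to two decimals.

The minimiser of Σwᵢ‖p−pᵢ‖² is the weighted centroid p* = (Σwᵢpᵢ)/(Σwᵢ).
Σwᵢ = 475.
Σwᵢxᵢ = 90·8 + 300·13 + 40·6 + 5·12 + 40·0 = 4920.
Σwᵢyᵢ = 90·10 + 300·8 + 40·0 + 5·11 + 40·1 = 3395.
x* = 4920/475 = 10.36, y* = 3395/475 = 7.15.

(10.36, 7.15)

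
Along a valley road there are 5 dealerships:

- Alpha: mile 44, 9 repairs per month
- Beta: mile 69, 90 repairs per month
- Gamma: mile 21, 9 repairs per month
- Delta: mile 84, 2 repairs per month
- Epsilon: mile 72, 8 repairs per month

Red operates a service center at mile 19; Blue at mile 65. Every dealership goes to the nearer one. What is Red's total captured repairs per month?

9

The indifferent point is the midpoint (19+65)/2 = 42; dealerships left of it (closer to Red at 19) go to Red, those right go to Blue.
  Gamma at 21 (w=9) → Red
  Alpha at 44 (w=9) → Blue
  Beta at 69 (w=90) → Blue
  Epsilon at 72 (w=8) → Blue
  Delta at 84 (w=2) → Blue
Red captures 9; Blue captures 109.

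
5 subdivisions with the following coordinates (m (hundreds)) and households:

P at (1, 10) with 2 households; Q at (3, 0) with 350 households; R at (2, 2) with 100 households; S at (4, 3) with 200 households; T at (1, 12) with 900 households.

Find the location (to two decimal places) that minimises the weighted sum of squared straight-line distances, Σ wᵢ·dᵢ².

The minimiser of Σwᵢ‖p−pᵢ‖² is the weighted centroid p* = (Σwᵢpᵢ)/(Σwᵢ).
Σwᵢ = 1552.
Σwᵢxᵢ = 2·1 + 350·3 + 100·2 + 200·4 + 900·1 = 2952.
Σwᵢyᵢ = 2·10 + 350·0 + 100·2 + 200·3 + 900·12 = 11620.
x* = 2952/1552 = 1.90, y* = 11620/1552 = 7.49.

(1.90, 7.49)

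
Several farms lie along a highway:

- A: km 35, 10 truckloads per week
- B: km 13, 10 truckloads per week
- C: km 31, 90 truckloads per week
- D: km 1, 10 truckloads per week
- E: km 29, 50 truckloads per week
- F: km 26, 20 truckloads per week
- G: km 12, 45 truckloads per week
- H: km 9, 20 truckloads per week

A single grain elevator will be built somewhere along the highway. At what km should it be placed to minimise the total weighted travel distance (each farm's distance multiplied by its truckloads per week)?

For a sum of weighted absolute distances on a line, the optimum is the weighted median (not the mean). Total weight W = 255; half-weight = 127.5.
Sort by position and accumulate weight:
  km 1 (D, w=10) → cum 10
  km 9 (H, w=20) → cum 30
  km 12 (G, w=45) → cum 75
  km 13 (B, w=10) → cum 85
  km 26 (F, w=20) → cum 105
  km 29 (E, w=50) → cum 155  ≥ 127.5 → median here
  km 31 (C, w=90) → cum 245
  km 35 (A, w=10) → cum 255
Optimal location: km 29.

x = 29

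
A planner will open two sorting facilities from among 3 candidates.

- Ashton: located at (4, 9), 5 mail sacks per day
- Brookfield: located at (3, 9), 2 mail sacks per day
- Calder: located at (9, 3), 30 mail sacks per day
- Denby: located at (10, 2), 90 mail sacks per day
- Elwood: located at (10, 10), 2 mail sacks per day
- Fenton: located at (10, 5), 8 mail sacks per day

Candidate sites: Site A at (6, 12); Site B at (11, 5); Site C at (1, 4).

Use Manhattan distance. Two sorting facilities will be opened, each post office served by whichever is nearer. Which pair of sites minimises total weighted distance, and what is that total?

Evaluate every pair (each demand assigned to the nearer of the two):
  {Site A, Site B}: total = 537
  {Site B, Site C}: total = 554
  {Site A, Site C}: total = 1389
Best pair: {Site A, Site B} with total 537.

{Site A, Site B}, total 537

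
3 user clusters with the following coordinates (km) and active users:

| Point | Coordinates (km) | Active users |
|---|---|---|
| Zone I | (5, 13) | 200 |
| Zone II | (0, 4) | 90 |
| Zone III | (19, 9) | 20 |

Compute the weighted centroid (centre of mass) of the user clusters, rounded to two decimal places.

The minimiser of Σwᵢ‖p−pᵢ‖² is the weighted centroid p* = (Σwᵢpᵢ)/(Σwᵢ).
Σwᵢ = 310.
Σwᵢxᵢ = 200·5 + 90·0 + 20·19 = 1380.
Σwᵢyᵢ = 200·13 + 90·4 + 20·9 = 3140.
x* = 1380/310 = 4.45, y* = 3140/310 = 10.13.

(4.45, 10.13)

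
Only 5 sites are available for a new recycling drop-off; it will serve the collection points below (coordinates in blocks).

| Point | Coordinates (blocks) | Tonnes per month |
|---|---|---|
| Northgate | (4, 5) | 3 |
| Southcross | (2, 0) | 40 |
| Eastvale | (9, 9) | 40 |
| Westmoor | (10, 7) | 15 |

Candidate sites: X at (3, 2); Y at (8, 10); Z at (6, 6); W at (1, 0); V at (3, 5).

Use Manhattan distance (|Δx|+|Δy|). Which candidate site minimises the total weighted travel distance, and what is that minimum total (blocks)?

Total weighted distance at each candidate:
  X (3, 2): total = 832
  Y (8, 10): total = 822
  Z (6, 6): total = 724
  W (1, 0): total = 984
  V (3, 5): total = 778
Minimum is at Z with total 724 blocks.

Z, total 724 blocks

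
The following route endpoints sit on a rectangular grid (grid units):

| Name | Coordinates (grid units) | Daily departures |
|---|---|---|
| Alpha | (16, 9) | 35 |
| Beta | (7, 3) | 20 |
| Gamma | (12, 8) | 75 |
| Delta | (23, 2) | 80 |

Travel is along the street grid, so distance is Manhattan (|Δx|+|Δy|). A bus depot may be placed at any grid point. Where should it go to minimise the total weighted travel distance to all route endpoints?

(16, 8)

Manhattan distance separates: Σwᵢ(|x−xᵢ|+|y−yᵢ|) = Σwᵢ|x−xᵢ| + Σwᵢ|y−yᵢ|, so x and y are optimised independently as 1-D weighted medians.
Total weight W = 210; half = 105.
x-coordinate, sorted with cumulative weight:
  x=7 (Beta, w=20) cum 20
  x=12 (Gamma, w=75) cum 95
  x=16 (Alpha, w=35) cum 130  ← median
  x=23 (Delta, w=80) cum 210
⇒ x* = 16
y-coordinate, sorted with cumulative weight:
  y=2 (Delta, w=80) cum 80
  y=3 (Beta, w=20) cum 100
  y=8 (Gamma, w=75) cum 175  ← median
  y=9 (Alpha, w=35) cum 210
⇒ y* = 8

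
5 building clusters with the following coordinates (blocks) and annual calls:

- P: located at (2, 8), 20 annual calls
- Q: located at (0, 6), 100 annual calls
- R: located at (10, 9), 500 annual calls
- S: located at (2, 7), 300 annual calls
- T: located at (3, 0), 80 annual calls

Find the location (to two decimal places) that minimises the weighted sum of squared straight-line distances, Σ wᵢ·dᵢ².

(5.88, 7.36)

The minimiser of Σwᵢ‖p−pᵢ‖² is the weighted centroid p* = (Σwᵢpᵢ)/(Σwᵢ).
Σwᵢ = 1000.
Σwᵢxᵢ = 20·2 + 100·0 + 500·10 + 300·2 + 80·3 = 5880.
Σwᵢyᵢ = 20·8 + 100·6 + 500·9 + 300·7 + 80·0 = 7360.
x* = 5880/1000 = 5.88, y* = 7360/1000 = 7.36.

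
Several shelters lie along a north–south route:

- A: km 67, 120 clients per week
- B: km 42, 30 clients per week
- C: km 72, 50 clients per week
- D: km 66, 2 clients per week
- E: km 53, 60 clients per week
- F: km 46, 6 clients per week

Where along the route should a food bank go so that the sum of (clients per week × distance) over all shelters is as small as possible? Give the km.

For a sum of weighted absolute distances on a line, the optimum is the weighted median (not the mean). Total weight W = 268; half-weight = 134.
Sort by position and accumulate weight:
  km 42 (B, w=30) → cum 30
  km 46 (F, w=6) → cum 36
  km 53 (E, w=60) → cum 96
  km 66 (D, w=2) → cum 98
  km 67 (A, w=120) → cum 218  ≥ 134 → median here
  km 72 (C, w=50) → cum 268
Optimal location: km 67.

x = 67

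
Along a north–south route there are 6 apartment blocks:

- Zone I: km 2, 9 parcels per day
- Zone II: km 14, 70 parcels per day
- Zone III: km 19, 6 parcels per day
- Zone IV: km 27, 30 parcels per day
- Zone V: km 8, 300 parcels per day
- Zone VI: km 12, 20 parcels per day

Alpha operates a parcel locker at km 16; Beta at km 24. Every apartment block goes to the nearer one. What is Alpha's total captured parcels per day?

The indifferent point is the midpoint (16+24)/2 = 20; apartment blocks left of it (closer to Alpha at 16) go to Alpha, those right go to Beta.
  Zone I at 2 (w=9) → Alpha
  Zone V at 8 (w=300) → Alpha
  Zone VI at 12 (w=20) → Alpha
  Zone II at 14 (w=70) → Alpha
  Zone III at 19 (w=6) → Alpha
  Zone IV at 27 (w=30) → Beta
Alpha captures 405; Beta captures 30.

405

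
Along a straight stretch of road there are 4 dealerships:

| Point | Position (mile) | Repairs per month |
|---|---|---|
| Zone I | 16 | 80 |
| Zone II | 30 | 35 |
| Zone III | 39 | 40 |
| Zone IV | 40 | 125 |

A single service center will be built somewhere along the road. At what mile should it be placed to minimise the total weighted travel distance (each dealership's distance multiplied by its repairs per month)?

x = 39

For a sum of weighted absolute distances on a line, the optimum is the weighted median (not the mean). Total weight W = 280; half-weight = 140.
Sort by position and accumulate weight:
  mile 16 (Zone I, w=80) → cum 80
  mile 30 (Zone II, w=35) → cum 115
  mile 39 (Zone III, w=40) → cum 155  ≥ 140 → median here
  mile 40 (Zone IV, w=125) → cum 280
Optimal location: mile 39.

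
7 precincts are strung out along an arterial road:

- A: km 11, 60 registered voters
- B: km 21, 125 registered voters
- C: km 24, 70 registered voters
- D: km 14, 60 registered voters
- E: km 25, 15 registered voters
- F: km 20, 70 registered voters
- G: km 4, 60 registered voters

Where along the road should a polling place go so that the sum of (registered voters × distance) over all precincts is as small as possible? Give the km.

x = 20

For a sum of weighted absolute distances on a line, the optimum is the weighted median (not the mean). Total weight W = 460; half-weight = 230.
Sort by position and accumulate weight:
  km 4 (G, w=60) → cum 60
  km 11 (A, w=60) → cum 120
  km 14 (D, w=60) → cum 180
  km 20 (F, w=70) → cum 250  ≥ 230 → median here
  km 21 (B, w=125) → cum 375
  km 24 (C, w=70) → cum 445
  km 25 (E, w=15) → cum 460
Optimal location: km 20.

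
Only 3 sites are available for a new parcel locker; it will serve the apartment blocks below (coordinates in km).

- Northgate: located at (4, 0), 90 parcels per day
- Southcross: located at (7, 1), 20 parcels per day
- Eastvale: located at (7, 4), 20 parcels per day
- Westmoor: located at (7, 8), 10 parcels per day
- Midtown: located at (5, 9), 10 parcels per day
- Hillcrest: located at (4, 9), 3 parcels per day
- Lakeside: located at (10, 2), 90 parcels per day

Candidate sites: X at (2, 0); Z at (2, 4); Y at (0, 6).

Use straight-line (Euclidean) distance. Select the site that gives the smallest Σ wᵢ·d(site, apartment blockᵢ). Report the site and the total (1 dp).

Total weighted distance at each candidate:
  X (2, 0): total = 1369.1
  Z (2, 4): total = 1499.8
  Y (0, 6): total = 2082.1
Minimum is at X with total 1369.1 km.

X, total 1369.1 km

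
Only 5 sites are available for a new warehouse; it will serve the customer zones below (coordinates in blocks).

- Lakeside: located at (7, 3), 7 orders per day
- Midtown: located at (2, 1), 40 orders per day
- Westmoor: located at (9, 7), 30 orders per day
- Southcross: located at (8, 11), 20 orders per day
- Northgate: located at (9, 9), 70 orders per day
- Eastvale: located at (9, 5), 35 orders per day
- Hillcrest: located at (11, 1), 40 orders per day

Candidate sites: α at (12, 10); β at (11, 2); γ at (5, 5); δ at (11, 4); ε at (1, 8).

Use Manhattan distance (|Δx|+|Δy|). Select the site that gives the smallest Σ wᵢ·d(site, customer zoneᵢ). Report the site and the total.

δ, total 1580 blocks

Total weighted distance at each candidate:
  α (12, 10): total = 2084
  β (11, 2): total = 1730
  γ (5, 5): total = 1768
  δ (11, 4): total = 1580
  ε (1, 8): total = 2562
Minimum is at δ with total 1580 blocks.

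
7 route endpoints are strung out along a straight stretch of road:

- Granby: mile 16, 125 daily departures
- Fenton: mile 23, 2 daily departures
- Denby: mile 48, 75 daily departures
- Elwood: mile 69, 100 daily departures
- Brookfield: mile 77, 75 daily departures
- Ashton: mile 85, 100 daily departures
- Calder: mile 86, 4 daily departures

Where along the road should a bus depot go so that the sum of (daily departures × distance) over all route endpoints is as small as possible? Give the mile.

x = 69

For a sum of weighted absolute distances on a line, the optimum is the weighted median (not the mean). Total weight W = 481; half-weight = 240.5.
Sort by position and accumulate weight:
  mile 16 (Granby, w=125) → cum 125
  mile 23 (Fenton, w=2) → cum 127
  mile 48 (Denby, w=75) → cum 202
  mile 69 (Elwood, w=100) → cum 302  ≥ 240.5 → median here
  mile 77 (Brookfield, w=75) → cum 377
  mile 85 (Ashton, w=100) → cum 477
  mile 86 (Calder, w=4) → cum 481
Optimal location: mile 69.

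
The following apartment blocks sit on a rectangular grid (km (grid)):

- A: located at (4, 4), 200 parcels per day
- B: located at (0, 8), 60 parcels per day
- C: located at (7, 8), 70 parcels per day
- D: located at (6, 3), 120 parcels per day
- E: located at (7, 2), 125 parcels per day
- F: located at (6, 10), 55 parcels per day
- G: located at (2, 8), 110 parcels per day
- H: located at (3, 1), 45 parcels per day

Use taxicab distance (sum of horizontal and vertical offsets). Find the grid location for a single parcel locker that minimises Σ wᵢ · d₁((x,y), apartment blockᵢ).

Manhattan distance separates: Σwᵢ(|x−xᵢ|+|y−yᵢ|) = Σwᵢ|x−xᵢ| + Σwᵢ|y−yᵢ|, so x and y are optimised independently as 1-D weighted medians.
Total weight W = 785; half = 392.5.
x-coordinate, sorted with cumulative weight:
  x=0 (B, w=60) cum 60
  x=2 (G, w=110) cum 170
  x=3 (H, w=45) cum 215
  x=4 (A, w=200) cum 415  ← median
  x=6 (D, w=120) cum 535
  x=6 (F, w=55) cum 590
  x=7 (C, w=70) cum 660
  x=7 (E, w=125) cum 785
⇒ x* = 4
y-coordinate, sorted with cumulative weight:
  y=1 (H, w=45) cum 45
  y=2 (E, w=125) cum 170
  y=3 (D, w=120) cum 290
  y=4 (A, w=200) cum 490  ← median
  y=8 (B, w=60) cum 550
  y=8 (C, w=70) cum 620
  y=8 (G, w=110) cum 730
  y=10 (F, w=55) cum 785
⇒ y* = 4

(4, 4)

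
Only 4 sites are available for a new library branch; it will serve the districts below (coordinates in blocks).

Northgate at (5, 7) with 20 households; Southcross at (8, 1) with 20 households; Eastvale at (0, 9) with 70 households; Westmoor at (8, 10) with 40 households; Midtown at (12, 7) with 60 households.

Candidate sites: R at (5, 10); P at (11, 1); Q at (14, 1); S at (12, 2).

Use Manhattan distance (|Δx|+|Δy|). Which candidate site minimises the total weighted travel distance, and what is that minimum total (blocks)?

Total weighted distance at each candidate:
  R (5, 10): total = 1440
  P (11, 1): total = 2530
  Q (14, 1): total = 3040
  S (12, 2): total = 2450
Minimum is at R with total 1440 blocks.

R, total 1440 blocks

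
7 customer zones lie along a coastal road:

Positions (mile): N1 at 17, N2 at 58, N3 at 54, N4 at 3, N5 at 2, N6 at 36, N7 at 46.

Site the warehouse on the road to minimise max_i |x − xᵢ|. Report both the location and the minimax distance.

The 1-center on a line is the midpoint of the two extreme points: leftmost at 2, rightmost at 58.
Optimal location = (2 + 58)/2 = 30; maximum distance = (58 − 2)/2 = 28.

location 30, max distance 28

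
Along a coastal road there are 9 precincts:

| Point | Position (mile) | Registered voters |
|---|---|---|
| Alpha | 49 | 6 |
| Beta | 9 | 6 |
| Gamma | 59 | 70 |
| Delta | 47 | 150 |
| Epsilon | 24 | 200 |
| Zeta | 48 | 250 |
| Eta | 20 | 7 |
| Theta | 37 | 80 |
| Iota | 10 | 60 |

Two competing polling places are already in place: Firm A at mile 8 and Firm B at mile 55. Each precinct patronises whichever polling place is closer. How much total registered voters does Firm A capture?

273

The indifferent point is the midpoint (8+55)/2 = 31.5; precincts left of it (closer to Firm A at 8) go to Firm A, those right go to Firm B.
  Beta at 9 (w=6) → Firm A
  Iota at 10 (w=60) → Firm A
  Eta at 20 (w=7) → Firm A
  Epsilon at 24 (w=200) → Firm A
  Theta at 37 (w=80) → Firm B
  Delta at 47 (w=150) → Firm B
  Zeta at 48 (w=250) → Firm B
  Alpha at 49 (w=6) → Firm B
  Gamma at 59 (w=70) → Firm B
Firm A captures 273; Firm B captures 556.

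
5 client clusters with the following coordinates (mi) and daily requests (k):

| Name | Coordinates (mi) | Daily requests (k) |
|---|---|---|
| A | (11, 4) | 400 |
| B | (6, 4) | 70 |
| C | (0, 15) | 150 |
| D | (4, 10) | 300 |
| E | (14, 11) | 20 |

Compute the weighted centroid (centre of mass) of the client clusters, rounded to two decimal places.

(6.70, 7.82)

The minimiser of Σwᵢ‖p−pᵢ‖² is the weighted centroid p* = (Σwᵢpᵢ)/(Σwᵢ).
Σwᵢ = 940.
Σwᵢxᵢ = 400·11 + 70·6 + 150·0 + 300·4 + 20·14 = 6300.
Σwᵢyᵢ = 400·4 + 70·4 + 150·15 + 300·10 + 20·11 = 7350.
x* = 6300/940 = 6.70, y* = 7350/940 = 7.82.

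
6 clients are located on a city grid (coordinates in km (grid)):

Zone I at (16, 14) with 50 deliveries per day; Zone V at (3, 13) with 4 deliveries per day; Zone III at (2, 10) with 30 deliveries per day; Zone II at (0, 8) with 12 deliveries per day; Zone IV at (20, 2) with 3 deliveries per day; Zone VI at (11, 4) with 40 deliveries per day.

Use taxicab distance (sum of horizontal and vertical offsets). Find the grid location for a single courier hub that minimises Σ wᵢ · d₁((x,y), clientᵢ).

(11, 10)

Manhattan distance separates: Σwᵢ(|x−xᵢ|+|y−yᵢ|) = Σwᵢ|x−xᵢ| + Σwᵢ|y−yᵢ|, so x and y are optimised independently as 1-D weighted medians.
Total weight W = 139; half = 69.5.
x-coordinate, sorted with cumulative weight:
  x=0 (Zone II, w=12) cum 12
  x=2 (Zone III, w=30) cum 42
  x=3 (Zone V, w=4) cum 46
  x=11 (Zone VI, w=40) cum 86  ← median
  x=16 (Zone I, w=50) cum 136
  x=20 (Zone IV, w=3) cum 139
⇒ x* = 11
y-coordinate, sorted with cumulative weight:
  y=2 (Zone IV, w=3) cum 3
  y=4 (Zone VI, w=40) cum 43
  y=8 (Zone II, w=12) cum 55
  y=10 (Zone III, w=30) cum 85  ← median
  y=13 (Zone V, w=4) cum 89
  y=14 (Zone I, w=50) cum 139
⇒ y* = 10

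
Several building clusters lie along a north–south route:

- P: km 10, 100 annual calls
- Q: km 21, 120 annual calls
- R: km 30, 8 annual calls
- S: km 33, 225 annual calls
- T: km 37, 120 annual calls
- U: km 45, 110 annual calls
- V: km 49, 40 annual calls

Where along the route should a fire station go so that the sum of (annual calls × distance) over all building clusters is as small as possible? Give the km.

x = 33

For a sum of weighted absolute distances on a line, the optimum is the weighted median (not the mean). Total weight W = 723; half-weight = 361.5.
Sort by position and accumulate weight:
  km 10 (P, w=100) → cum 100
  km 21 (Q, w=120) → cum 220
  km 30 (R, w=8) → cum 228
  km 33 (S, w=225) → cum 453  ≥ 361.5 → median here
  km 37 (T, w=120) → cum 573
  km 45 (U, w=110) → cum 683
  km 49 (V, w=40) → cum 723
Optimal location: km 33.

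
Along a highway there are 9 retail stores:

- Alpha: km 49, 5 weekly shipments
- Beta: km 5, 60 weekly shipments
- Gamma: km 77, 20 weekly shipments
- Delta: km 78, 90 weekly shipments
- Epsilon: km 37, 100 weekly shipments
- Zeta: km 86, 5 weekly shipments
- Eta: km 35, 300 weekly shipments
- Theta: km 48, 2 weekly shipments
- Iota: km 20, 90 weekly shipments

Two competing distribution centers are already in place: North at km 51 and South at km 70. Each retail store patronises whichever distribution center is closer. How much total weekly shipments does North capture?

The indifferent point is the midpoint (51+70)/2 = 60.5; retail stores left of it (closer to North at 51) go to North, those right go to South.
  Beta at 5 (w=60) → North
  Iota at 20 (w=90) → North
  Eta at 35 (w=300) → North
  Epsilon at 37 (w=100) → North
  Theta at 48 (w=2) → North
  Alpha at 49 (w=5) → North
  Gamma at 77 (w=20) → South
  Delta at 78 (w=90) → South
  Zeta at 86 (w=5) → South
North captures 557; South captures 115.

557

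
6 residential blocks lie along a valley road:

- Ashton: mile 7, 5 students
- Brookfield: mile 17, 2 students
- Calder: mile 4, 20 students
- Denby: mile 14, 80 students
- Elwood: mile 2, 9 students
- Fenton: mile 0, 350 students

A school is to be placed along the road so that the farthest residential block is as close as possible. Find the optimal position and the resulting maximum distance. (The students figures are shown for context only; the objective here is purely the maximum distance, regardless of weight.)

location 8.5, max distance 8.5

The 1-center on a line is the midpoint of the two extreme points: leftmost at 0, rightmost at 17.
Optimal location = (0 + 17)/2 = 8.5; maximum distance = (17 − 0)/2 = 8.5.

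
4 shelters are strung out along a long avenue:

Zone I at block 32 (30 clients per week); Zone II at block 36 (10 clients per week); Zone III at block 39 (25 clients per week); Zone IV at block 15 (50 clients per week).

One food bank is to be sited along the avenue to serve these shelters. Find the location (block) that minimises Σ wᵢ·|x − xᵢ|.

For a sum of weighted absolute distances on a line, the optimum is the weighted median (not the mean). Total weight W = 115; half-weight = 57.5.
Sort by position and accumulate weight:
  block 15 (Zone IV, w=50) → cum 50
  block 32 (Zone I, w=30) → cum 80  ≥ 57.5 → median here
  block 36 (Zone II, w=10) → cum 90
  block 39 (Zone III, w=25) → cum 115
Optimal location: block 32.

x = 32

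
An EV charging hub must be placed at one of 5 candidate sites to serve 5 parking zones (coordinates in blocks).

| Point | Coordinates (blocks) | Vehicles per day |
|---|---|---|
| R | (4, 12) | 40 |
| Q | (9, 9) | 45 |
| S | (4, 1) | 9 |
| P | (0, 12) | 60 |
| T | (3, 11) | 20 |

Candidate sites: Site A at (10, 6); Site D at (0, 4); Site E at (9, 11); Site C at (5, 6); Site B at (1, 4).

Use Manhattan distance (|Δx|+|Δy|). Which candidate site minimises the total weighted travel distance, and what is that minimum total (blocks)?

Site E, total 1185 blocks

Total weighted distance at each candidate:
  Site A (10, 6): total = 1959
  Site D (0, 4): total = 1853
  Site E (9, 11): total = 1185
  Site C (5, 6): total = 1449
  Site B (1, 4): total = 1799
Minimum is at Site E with total 1185 blocks.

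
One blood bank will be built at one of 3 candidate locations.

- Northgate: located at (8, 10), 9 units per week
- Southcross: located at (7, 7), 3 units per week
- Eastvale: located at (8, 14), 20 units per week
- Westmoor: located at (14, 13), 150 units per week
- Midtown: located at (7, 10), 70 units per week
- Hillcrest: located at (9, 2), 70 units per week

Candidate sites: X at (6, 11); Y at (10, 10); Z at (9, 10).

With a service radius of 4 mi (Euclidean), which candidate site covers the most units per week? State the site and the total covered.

X, covering 99

Coverage radius r = 4 mi; a point is covered iff (Δx)²+(Δy)² ≤ 4² = 16.
  X (6, 11): covers {Northgate, Eastvale, Midtown} → 99
  Y (10, 10): covers {Northgate, Midtown} → 79
  Z (9, 10): covers {Northgate, Southcross, Midtown} → 82
Maximum coverage at X: 99 units per week.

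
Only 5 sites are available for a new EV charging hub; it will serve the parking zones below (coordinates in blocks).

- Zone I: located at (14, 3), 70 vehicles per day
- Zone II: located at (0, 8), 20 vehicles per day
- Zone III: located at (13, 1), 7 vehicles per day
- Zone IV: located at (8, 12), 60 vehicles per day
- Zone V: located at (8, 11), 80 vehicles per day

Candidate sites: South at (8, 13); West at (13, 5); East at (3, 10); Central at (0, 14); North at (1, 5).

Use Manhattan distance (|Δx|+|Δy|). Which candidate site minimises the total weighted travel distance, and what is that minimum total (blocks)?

Total weighted distance at each candidate:
  South (8, 13): total = 1719
  West (13, 5): total = 2158
  East (3, 10): total = 2393
  Central (0, 14): total = 3532
  North (1, 5): total = 3122
Minimum is at South with total 1719 blocks.

South, total 1719 blocks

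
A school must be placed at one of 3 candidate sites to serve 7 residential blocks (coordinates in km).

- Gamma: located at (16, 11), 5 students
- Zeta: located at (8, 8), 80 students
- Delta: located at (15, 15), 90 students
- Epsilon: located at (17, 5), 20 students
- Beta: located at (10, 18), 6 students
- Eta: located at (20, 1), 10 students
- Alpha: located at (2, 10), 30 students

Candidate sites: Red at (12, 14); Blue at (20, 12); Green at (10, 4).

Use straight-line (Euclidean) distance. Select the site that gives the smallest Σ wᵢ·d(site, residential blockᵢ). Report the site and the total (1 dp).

Total weighted distance at each candidate:
  Red (12, 14): total = 1595.0
  Blue (20, 12): total = 2432.9
  Green (10, 4): total = 2121.2
Minimum is at Red with total 1595.0 km.

Red, total 1595.0 km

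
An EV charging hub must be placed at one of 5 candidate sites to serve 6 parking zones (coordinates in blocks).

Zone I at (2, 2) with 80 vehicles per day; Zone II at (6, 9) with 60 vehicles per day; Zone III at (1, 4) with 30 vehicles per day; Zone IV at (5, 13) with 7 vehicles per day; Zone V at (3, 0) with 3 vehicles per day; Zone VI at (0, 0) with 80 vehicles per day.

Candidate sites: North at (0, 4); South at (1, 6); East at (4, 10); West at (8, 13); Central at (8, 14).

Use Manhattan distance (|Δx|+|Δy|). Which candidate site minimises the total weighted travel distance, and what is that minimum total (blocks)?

North, total 1449 blocks

Total weighted distance at each candidate:
  North (0, 4): total = 1449
  South (1, 6): total = 1601
  East (4, 10): total = 2431
  West (8, 13): total = 3955
  Central (8, 14): total = 4215
Minimum is at North with total 1449 blocks.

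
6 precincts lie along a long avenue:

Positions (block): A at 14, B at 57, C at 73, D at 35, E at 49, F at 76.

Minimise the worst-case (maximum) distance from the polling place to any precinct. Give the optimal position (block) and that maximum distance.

location 45, max distance 31

The 1-center on a line is the midpoint of the two extreme points: leftmost at 14, rightmost at 76.
Optimal location = (14 + 76)/2 = 45; maximum distance = (76 − 14)/2 = 31.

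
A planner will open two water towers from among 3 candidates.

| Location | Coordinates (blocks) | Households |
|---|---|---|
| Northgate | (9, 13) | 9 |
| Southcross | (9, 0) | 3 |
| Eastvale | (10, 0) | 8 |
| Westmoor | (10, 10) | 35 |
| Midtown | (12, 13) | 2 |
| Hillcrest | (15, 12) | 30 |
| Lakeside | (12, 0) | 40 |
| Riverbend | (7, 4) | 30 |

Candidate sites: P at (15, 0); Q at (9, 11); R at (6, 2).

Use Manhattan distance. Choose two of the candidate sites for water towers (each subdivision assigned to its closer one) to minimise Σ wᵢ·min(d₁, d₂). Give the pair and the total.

Evaluate every pair (each demand assigned to the nearer of the two):
  {P, Q}: total = 756
  {Q, R}: total = 781
  {P, R}: total = 1203
Best pair: {P, Q} with total 756.

{P, Q}, total 756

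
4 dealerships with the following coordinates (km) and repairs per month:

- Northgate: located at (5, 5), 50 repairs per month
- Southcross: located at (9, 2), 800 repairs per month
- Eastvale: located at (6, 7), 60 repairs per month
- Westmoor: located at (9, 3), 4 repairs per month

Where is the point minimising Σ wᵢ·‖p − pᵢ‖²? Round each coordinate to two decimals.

The minimiser of Σwᵢ‖p−pᵢ‖² is the weighted centroid p* = (Σwᵢpᵢ)/(Σwᵢ).
Σwᵢ = 914.
Σwᵢxᵢ = 50·5 + 800·9 + 60·6 + 4·9 = 7846.
Σwᵢyᵢ = 50·5 + 800·2 + 60·7 + 4·3 = 2282.
x* = 7846/914 = 8.58, y* = 2282/914 = 2.50.

(8.58, 2.50)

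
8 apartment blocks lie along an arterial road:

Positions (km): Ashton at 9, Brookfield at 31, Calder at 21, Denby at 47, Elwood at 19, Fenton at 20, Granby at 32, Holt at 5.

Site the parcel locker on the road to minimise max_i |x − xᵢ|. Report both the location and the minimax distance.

The 1-center on a line is the midpoint of the two extreme points: leftmost at 5, rightmost at 47.
Optimal location = (5 + 47)/2 = 26; maximum distance = (47 − 5)/2 = 21.

location 26, max distance 21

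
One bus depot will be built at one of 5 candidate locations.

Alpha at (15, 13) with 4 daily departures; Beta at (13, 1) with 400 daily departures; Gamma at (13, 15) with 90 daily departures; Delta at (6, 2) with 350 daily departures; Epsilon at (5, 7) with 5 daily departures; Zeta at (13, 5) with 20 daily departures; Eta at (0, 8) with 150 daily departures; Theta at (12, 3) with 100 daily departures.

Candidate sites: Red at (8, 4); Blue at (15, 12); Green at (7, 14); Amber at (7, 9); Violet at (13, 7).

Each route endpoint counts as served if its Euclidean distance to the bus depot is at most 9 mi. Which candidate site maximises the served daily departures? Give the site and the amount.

Coverage radius r = 9 mi; a point is covered iff (Δx)²+(Δy)² ≤ 9² = 81.
  Red (8, 4): covers {Beta, Delta, Epsilon, Zeta, Eta, Theta} → 1025
  Blue (15, 12): covers {Alpha, Gamma, Zeta} → 114
  Green (7, 14): covers {Alpha, Gamma, Epsilon} → 99
  Amber (7, 9): covers {Alpha, Gamma, Delta, Epsilon, Zeta, Eta, Theta} → 719
  Violet (13, 7): covers {Alpha, Beta, Gamma, Delta, Epsilon, Zeta, Theta} → 969
Maximum coverage at Red: 1025 daily departures.

Red, covering 1025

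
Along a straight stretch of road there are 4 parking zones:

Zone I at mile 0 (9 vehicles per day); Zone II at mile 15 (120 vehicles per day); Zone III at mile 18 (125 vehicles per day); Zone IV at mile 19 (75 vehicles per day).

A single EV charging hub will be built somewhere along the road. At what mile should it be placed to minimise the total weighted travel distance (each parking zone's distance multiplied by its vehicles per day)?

x = 18

For a sum of weighted absolute distances on a line, the optimum is the weighted median (not the mean). Total weight W = 329; half-weight = 164.5.
Sort by position and accumulate weight:
  mile 0 (Zone I, w=9) → cum 9
  mile 15 (Zone II, w=120) → cum 129
  mile 18 (Zone III, w=125) → cum 254  ≥ 164.5 → median here
  mile 19 (Zone IV, w=75) → cum 329
Optimal location: mile 18.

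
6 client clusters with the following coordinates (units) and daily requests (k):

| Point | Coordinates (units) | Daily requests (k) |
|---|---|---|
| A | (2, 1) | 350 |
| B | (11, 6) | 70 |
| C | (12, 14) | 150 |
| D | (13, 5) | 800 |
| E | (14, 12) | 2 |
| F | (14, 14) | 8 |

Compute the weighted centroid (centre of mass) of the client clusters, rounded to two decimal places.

The minimiser of Σwᵢ‖p−pᵢ‖² is the weighted centroid p* = (Σwᵢpᵢ)/(Σwᵢ).
Σwᵢ = 1380.
Σwᵢxᵢ = 350·2 + 70·11 + 150·12 + 800·13 + 2·14 + 8·14 = 13810.
Σwᵢyᵢ = 350·1 + 70·6 + 150·14 + 800·5 + 2·12 + 8·14 = 7006.
x* = 13810/1380 = 10.01, y* = 7006/1380 = 5.08.

(10.01, 5.08)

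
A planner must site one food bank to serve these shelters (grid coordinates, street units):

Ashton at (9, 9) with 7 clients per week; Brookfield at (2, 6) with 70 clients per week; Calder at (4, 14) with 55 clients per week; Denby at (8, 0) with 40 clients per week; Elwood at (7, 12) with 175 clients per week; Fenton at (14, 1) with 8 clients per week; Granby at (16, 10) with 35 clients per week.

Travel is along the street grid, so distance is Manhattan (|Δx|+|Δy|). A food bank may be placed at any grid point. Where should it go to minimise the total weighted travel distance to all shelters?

Manhattan distance separates: Σwᵢ(|x−xᵢ|+|y−yᵢ|) = Σwᵢ|x−xᵢ| + Σwᵢ|y−yᵢ|, so x and y are optimised independently as 1-D weighted medians.
Total weight W = 390; half = 195.
x-coordinate, sorted with cumulative weight:
  x=2 (Brookfield, w=70) cum 70
  x=4 (Calder, w=55) cum 125
  x=7 (Elwood, w=175) cum 300  ← median
  x=8 (Denby, w=40) cum 340
  x=9 (Ashton, w=7) cum 347
  x=14 (Fenton, w=8) cum 355
  x=16 (Granby, w=35) cum 390
⇒ x* = 7
y-coordinate, sorted with cumulative weight:
  y=0 (Denby, w=40) cum 40
  y=1 (Fenton, w=8) cum 48
  y=6 (Brookfield, w=70) cum 118
  y=9 (Ashton, w=7) cum 125
  y=10 (Granby, w=35) cum 160
  y=12 (Elwood, w=175) cum 335  ← median
  y=14 (Calder, w=55) cum 390
⇒ y* = 12

(7, 12)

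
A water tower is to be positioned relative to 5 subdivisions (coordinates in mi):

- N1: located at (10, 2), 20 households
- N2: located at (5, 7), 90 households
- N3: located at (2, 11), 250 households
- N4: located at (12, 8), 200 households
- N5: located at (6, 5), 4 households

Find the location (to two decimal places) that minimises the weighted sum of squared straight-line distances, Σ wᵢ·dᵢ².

The minimiser of Σwᵢ‖p−pᵢ‖² is the weighted centroid p* = (Σwᵢpᵢ)/(Σwᵢ).
Σwᵢ = 564.
Σwᵢxᵢ = 20·10 + 90·5 + 250·2 + 200·12 + 4·6 = 3574.
Σwᵢyᵢ = 20·2 + 90·7 + 250·11 + 200·8 + 4·5 = 5040.
x* = 3574/564 = 6.34, y* = 5040/564 = 8.94.

(6.34, 8.94)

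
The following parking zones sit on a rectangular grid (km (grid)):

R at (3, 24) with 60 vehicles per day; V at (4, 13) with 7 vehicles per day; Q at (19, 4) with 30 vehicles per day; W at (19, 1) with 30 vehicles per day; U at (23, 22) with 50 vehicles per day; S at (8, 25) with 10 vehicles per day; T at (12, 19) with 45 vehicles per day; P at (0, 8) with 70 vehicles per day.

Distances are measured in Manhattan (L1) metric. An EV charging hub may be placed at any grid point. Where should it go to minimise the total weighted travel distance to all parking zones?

Manhattan distance separates: Σwᵢ(|x−xᵢ|+|y−yᵢ|) = Σwᵢ|x−xᵢ| + Σwᵢ|y−yᵢ|, so x and y are optimised independently as 1-D weighted medians.
Total weight W = 302; half = 151.
x-coordinate, sorted with cumulative weight:
  x=0 (P, w=70) cum 70
  x=3 (R, w=60) cum 130
  x=4 (V, w=7) cum 137
  x=8 (S, w=10) cum 147
  x=12 (T, w=45) cum 192  ← median
  x=19 (Q, w=30) cum 222
  x=19 (W, w=30) cum 252
  x=23 (U, w=50) cum 302
⇒ x* = 12
y-coordinate, sorted with cumulative weight:
  y=1 (W, w=30) cum 30
  y=4 (Q, w=30) cum 60
  y=8 (P, w=70) cum 130
  y=13 (V, w=7) cum 137
  y=19 (T, w=45) cum 182  ← median
  y=22 (U, w=50) cum 232
  y=24 (R, w=60) cum 292
  y=25 (S, w=10) cum 302
⇒ y* = 19

(12, 19)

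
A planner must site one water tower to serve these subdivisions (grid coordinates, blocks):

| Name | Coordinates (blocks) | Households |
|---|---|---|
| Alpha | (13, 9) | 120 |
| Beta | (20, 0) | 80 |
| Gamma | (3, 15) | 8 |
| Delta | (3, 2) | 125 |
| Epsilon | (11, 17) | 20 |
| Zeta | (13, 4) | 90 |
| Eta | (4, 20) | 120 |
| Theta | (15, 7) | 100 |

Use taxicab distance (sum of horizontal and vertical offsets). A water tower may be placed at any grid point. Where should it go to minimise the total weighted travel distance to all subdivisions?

(13, 7)

Manhattan distance separates: Σwᵢ(|x−xᵢ|+|y−yᵢ|) = Σwᵢ|x−xᵢ| + Σwᵢ|y−yᵢ|, so x and y are optimised independently as 1-D weighted medians.
Total weight W = 663; half = 331.5.
x-coordinate, sorted with cumulative weight:
  x=3 (Gamma, w=8) cum 8
  x=3 (Delta, w=125) cum 133
  x=4 (Eta, w=120) cum 253
  x=11 (Epsilon, w=20) cum 273
  x=13 (Alpha, w=120) cum 393  ← median
  x=13 (Zeta, w=90) cum 483
  x=15 (Theta, w=100) cum 583
  x=20 (Beta, w=80) cum 663
⇒ x* = 13
y-coordinate, sorted with cumulative weight:
  y=0 (Beta, w=80) cum 80
  y=2 (Delta, w=125) cum 205
  y=4 (Zeta, w=90) cum 295
  y=7 (Theta, w=100) cum 395  ← median
  y=9 (Alpha, w=120) cum 515
  y=15 (Gamma, w=8) cum 523
  y=17 (Epsilon, w=20) cum 543
  y=20 (Eta, w=120) cum 663
⇒ y* = 7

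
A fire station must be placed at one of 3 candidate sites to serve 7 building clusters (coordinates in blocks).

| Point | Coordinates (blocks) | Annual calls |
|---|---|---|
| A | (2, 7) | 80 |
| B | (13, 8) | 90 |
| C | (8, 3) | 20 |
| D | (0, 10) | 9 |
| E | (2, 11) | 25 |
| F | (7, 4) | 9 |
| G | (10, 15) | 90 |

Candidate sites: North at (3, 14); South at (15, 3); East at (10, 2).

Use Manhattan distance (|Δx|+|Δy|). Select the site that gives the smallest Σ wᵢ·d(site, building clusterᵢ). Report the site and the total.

Total weighted distance at each candidate:
  North (3, 14): total = 3409
  South (15, 3): total = 4464
  East (10, 2): total = 3712
Minimum is at North with total 3409 blocks.

North, total 3409 blocks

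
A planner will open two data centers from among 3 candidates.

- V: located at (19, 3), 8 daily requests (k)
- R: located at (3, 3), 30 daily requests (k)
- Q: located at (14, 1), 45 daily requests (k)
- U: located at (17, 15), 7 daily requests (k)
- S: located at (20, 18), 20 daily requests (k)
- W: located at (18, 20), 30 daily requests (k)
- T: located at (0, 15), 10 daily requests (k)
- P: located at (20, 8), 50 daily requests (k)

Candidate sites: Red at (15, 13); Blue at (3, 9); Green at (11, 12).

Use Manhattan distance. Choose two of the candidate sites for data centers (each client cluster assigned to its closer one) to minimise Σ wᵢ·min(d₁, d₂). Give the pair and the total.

Evaluate every pair (each demand assigned to the nearer of the two):
  {Red, Blue}: total = 1995
  {Red, Green}: total = 2375
  {Blue, Green}: total = 2499
Best pair: {Red, Blue} with total 1995.

{Red, Blue}, total 1995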